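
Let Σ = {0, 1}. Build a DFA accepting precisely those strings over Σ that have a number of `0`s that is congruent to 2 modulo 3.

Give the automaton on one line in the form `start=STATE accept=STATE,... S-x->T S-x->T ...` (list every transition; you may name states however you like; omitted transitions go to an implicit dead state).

start=s0 accept=s2 s0-0->s1 s0-1->s0 s1-0->s2 s1-1->s1 s2-0->s0 s2-1->s2

Keep the running count of `0`s modulo 3: each `0` advances along the cycle s0 → s1 → s2 → s0 while other symbols loop. Accept at s2.
        0   1  
>  s0   s1  s0 
   s1   s2  s1 
 * s2   s0  s2 
(> = start, * = accepting)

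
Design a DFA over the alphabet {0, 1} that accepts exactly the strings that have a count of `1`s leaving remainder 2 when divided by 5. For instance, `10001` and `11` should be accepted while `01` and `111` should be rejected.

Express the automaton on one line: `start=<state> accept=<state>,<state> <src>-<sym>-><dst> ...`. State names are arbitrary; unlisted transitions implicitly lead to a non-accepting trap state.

Keep the running count of `1`s modulo 5: each `1` advances along the cycle q0 → q1 → q2 → q3 → q4 → q0 while other symbols loop. Accept at q2.
5 states suffice.
        0   1  
>  q0   q0  q1 
   q1   q1  q2 
 * q2   q2  q3 
   q3   q3  q4 
   q4   q4  q0 
(> = start, * = accepting)

start=q0 accept=q2 q0-0->q0 q0-1->q1 q1-0->q1 q1-1->q2 q2-0->q2 q2-1->q3 q3-0->q3 q3-1->q4 q4-0->q4 q4-1->q0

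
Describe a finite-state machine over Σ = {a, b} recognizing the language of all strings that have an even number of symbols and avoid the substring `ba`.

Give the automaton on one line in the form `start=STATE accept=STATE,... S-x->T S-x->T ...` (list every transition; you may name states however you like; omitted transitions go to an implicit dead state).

start=s0 accept=s0,s3 s0-a->s1 s0-b->s2 s1-a->s0 s1-b->s3 s2-a->s4 s2-b->s3 s3-a->s5 s3-b->s2 s4-a->s5 s4-b->s5 s5-a->s4 s5-b->s4

Build one automaton per condition and run them in lockstep. The first has 2 states tracking the input length modulo 2; the second has 3 states tracking partial matches of the forbidden pattern `ba`. A product state is a pair (one from each), accepting exactly when both do.
A 6-state machine:
        a   b  
>* s0   s1  s2 
   s1   s0  s3 
   s2   s4  s3 
 * s3   s5  s2 
   s4   s5  s5 
   s5   s4  s4 
(> = start, * = accepting)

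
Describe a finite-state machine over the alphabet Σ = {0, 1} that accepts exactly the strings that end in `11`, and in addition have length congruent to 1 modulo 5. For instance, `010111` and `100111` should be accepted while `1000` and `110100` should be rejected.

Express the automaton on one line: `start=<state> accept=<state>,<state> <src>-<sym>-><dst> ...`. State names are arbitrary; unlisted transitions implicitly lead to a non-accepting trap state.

Build one automaton per condition and run them in lockstep. One (3 states) tracks how much of the suffix `11` has currently been matched; the other (5 states) tracks the input length modulo 5. Each combined state is a pair, one component from each; accept when both components accept.
A 15-state machine:
          0    1  
>  q0     q1   q2 
   q1     q3   q4 
   q2     q3   q5 
   q3     q6   q7 
   q4     q6   q8 
   q5     q6   q8 
   q6     q9  q10 
   q7     q9  q11 
   q8     q9  q11 
   q9     q0  q12 
   q10    q0  q13 
   q11    q0  q13 
   q12    q1  q14 
   q13    q1  q14 
 * q14    q3   q5 
(> = start, * = accepting)

start=q0 accept=q14 q0-0->q1 q0-1->q2 q1-0->q3 q1-1->q4 q2-0->q3 q2-1->q5 q3-0->q6 q3-1->q7 q4-0->q6 q4-1->q8 q5-0->q6 q5-1->q8 q6-0->q9 q6-1->q10 q7-0->q9 q7-1->q11 q8-0->q9 q8-1->q11 q9-0->q0 q9-1->q12 q10-0->q0 q10-1->q13 q11-0->q0 q11-1->q13 q12-0->q1 q12-1->q14 q13-0->q1 q13-1->q14 q14-0->q3 q14-1->q5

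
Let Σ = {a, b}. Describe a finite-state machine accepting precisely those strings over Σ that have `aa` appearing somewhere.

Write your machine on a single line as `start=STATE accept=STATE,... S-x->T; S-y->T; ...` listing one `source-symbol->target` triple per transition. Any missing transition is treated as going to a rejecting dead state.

States q0..q1 record the length of the longest prefix of `aa` that matches the current input suffix. Reaching q2 means `aa` has been seen, and we stay there forever. Accept from q2.
3 states suffice.
        a   b  
>  q0   q1  q0 
   q1   q2  q0 
 * q2   q2  q2 
(> = start, * = accepting)

start=q0; accept=q2; q0-a->q1; q0-b->q0; q1-a->q2; q1-b->q0; q2-a->q2; q2-b->q2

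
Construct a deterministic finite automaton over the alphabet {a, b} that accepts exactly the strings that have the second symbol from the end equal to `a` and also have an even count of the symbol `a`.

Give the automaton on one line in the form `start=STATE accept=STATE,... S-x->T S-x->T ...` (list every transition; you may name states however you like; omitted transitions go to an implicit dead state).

start=q0 accept=q2,q4 q0-a->q1 q0-b->q0 q1-a->q2 q1-b->q3 q2-a->q1 q2-b->q4 q3-a->q5 q3-b->q3 q4-a->q1 q4-b->q0 q5-a->q1 q5-b->q4

Run two small machines in parallel and take their product. One (7 states) tracks the last 2 symbols read; the other (2 states) tracks the count of `a`s modulo 2. Each combined state is a pair, one component from each; accept when both components accept. After merging equivalent states the machine shrinks.
With 6 states:
        a   b  
>  q0   q1  q0 
   q1   q2  q3 
 * q2   q1  q4 
   q3   q5  q3 
 * q4   q1  q0 
   q5   q1  q4 
(> = start, * = accepting)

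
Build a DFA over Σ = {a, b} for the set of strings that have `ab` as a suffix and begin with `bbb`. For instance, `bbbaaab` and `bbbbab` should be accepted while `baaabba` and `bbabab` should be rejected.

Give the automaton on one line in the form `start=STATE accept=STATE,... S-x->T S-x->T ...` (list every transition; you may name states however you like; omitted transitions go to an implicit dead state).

start=S0 accept=S6 S0-a->S1 S0-b->S2 S1-a->S1 S1-b->S1 S2-a->S1 S2-b->S3 S3-a->S1 S3-b->S4 S4-a->S5 S4-b->S4 S5-a->S5 S5-b->S6 S6-a->S5 S6-b->S4

Run two small machines in parallel and take their product. The first has 3 states tracking how much of the suffix `ab` has currently been matched; the second has 5 states tracking whether the input so far still matches the prefix `bbb`. A product state is a pair (one from each), accepting exactly when both do. After merging equivalent states the machine shrinks.
7 states suffice.
        a   b  
>  S0   S1  S2 
   S1   S1  S1 
   S2   S1  S3 
   S3   S1  S4 
   S4   S5  S4 
   S5   S5  S6 
 * S6   S5  S4 
(> = start, * = accepting)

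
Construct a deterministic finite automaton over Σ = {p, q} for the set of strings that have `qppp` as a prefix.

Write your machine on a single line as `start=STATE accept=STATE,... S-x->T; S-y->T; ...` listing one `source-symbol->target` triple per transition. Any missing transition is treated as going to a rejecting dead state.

start=A; accept=E; A-p->F; A-q->B; B-p->C; B-q->F; C-p->D; C-q->F; D-p->E; D-q->F; E-p->E; E-q->E; F-p->F; F-q->F

Walk along `qppp` while the input agrees: from A take `q` to B, and so on. Any deviation drops to the rejecting sink F. Once E is reached the prefix is confirmed and every continuation is accepted.
       p  q 
>  A   F  B 
   B   C  F 
   C   D  F 
   D   E  F 
 * E   E  E 
   F   F  F 
(> = start, * = accepting)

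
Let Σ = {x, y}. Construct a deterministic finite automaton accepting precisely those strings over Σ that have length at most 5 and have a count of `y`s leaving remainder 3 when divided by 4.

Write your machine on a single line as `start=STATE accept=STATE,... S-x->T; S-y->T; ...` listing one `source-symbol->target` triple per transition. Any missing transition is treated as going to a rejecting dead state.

start=s0; accept=s9,s11,s12; s0-x->s1; s0-y->s2; s1-x->s3; s1-y->s4; s2-x->s4; s2-y->s5; s3-x->s6; s3-y->s7; s4-x->s7; s4-y->s8; s5-x->s8; s5-y->s9; s6-x->s6; s6-y->s6; s7-x->s6; s7-y->s10; s8-x->s10; s8-y->s11; s9-x->s11; s9-y->s6; s10-x->s6; s10-y->s12; s11-x->s12; s11-y->s6; s12-x->s6; s12-y->s6

Build one automaton per condition and run them in lockstep. One (7 states) tracks the input length, saturating at 6; the other (4 states) tracks the count of `y`s modulo 4. Each combined state is a pair, one component from each; accept when both components accept. Equivalent product states are then merged.
A 13-state machine:
          x    y  
>  s0     s1   s2 
   s1     s3   s4 
   s2     s4   s5 
   s3     s6   s7 
   s4     s7   s8 
   s5     s8   s9 
   s6     s6   s6 
   s7     s6  s10 
   s8    s10  s11 
 * s9    s11   s6 
   s10    s6  s12 
 * s11   s12   s6 
 * s12    s6   s6 
(> = start, * = accepting)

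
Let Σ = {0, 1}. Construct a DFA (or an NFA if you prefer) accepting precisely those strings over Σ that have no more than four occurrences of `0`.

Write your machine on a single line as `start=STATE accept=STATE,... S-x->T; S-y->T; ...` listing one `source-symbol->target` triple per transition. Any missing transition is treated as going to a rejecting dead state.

Only the number of `0`s matters, and only up to 5. Make a chain q0 → q1 → q2 → q3 → q4 → q5 advanced by each `0` (with q5 absorbing); every other symbol self-loops. The accepting set is {q0, q1, q2, q3, q4}.
With 6 states:
        0   1  
>* q0   q1  q0 
 * q1   q2  q1 
 * q2   q3  q2 
 * q3   q4  q3 
 * q4   q5  q4 
   q5   q5  q5 
(> = start, * = accepting)

start=q0; accept=q0,q1,q2,q3,q4; q0-0->q1; q0-1->q0; q1-0->q2; q1-1->q1; q2-0->q3; q2-1->q2; q3-0->q4; q3-1->q3; q4-0->q5; q4-1->q4; q5-0->q5; q5-1->q5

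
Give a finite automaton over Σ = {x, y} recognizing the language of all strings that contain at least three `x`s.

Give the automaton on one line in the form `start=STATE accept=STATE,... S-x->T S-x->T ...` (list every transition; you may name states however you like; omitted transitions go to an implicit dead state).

Only the number of `x`s matters, and only up to 4. Make a chain q0 → q1 → q2 → q3 → q4 advanced by each `x` (with q4 absorbing); every other symbol self-loops. The accepting set is {q3, q4}.
        x   y  
>  q0   q1  q0 
   q1   q2  q1 
   q2   q3  q2 
 * q3   q4  q3 
 * q4   q4  q4 
(> = start, * = accepting)

start=q0 accept=q3,q4 q0-x->q1 q0-y->q0 q1-x->q2 q1-y->q1 q2-x->q3 q2-y->q2 q3-x->q4 q3-y->q3 q4-x->q4 q4-y->q4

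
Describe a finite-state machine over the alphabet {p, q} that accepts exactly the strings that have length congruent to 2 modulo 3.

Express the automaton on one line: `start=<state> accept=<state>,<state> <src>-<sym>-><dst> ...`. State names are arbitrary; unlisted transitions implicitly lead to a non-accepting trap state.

start=s0 accept=s2 s0-p->s1 s0-q->s1 s1-p->s2 s1-q->s2 s2-p->s0 s2-q->s0

Count input length modulo 3: every symbol advances one step around the cycle s0 → s1 → s2 → s0. Accept at s2.
        p   q  
>  s0   s1  s1 
   s1   s2  s2 
 * s2   s0  s0 
(> = start, * = accepting)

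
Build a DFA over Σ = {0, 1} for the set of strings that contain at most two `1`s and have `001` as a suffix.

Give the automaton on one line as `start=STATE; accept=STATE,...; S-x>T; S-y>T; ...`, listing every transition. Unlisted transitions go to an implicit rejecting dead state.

start=s0; accept=s6,s10; s0-0>s1; s0-1>s2; s1-0>s3; s1-1>s2; s2-0>s4; s2-1>s5; s3-0>s3; s3-1>s6; s4-0>s7; s4-1>s5; s5-0>s8; s5-1>s9; s6-0>s4; s6-1>s5; s7-0>s7; s7-1>s10; s8-0>s11; s8-1>s9; s9-0>s12; s9-1>s9; s10-0>s8; s10-1>s9; s11-0>s11; s11-1>s13; s12-0>s14; s12-1>s9; s13-0>s12; s13-1>s9; s14-0>s14; s14-1>s13

Build one automaton per condition and run them in lockstep. One (4 states) tracks the count of `1`s, saturating at 3; the other (4 states) tracks how much of the suffix `001` has currently been matched. Each combined state is a pair, one component from each; accept when both components accept.
A 15-state machine:
          0    1  
>  s0     s1   s2 
   s1     s3   s2 
   s2     s4   s5 
   s3     s3   s6 
   s4     s7   s5 
   s5     s8   s9 
 * s6     s4   s5 
   s7     s7  s10 
   s8    s11   s9 
   s9    s12   s9 
 * s10    s8   s9 
   s11   s11  s13 
   s12   s14   s9 
   s13   s12   s9 
   s14   s14  s13 
(> = start, * = accepting)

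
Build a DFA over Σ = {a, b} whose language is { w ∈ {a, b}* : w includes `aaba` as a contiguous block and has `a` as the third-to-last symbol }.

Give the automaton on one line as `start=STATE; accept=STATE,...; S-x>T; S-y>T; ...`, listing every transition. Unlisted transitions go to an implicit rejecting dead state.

Run two small machines in parallel and take their product. The first has 5 states tracking whether and how much of `aaba` has been seen; the second has 15 states tracking the last 3 symbols read. A product state is a pair (one from each), accepting exactly when both do. Minimizing collapses redundant product states.
A 12-state machine:
          a    b  
>  s0     s1   s0 
   s1     s2   s0 
   s2     s2   s3 
   s3     s4   s0 
 * s4     s5   s6 
   s5     s7   s8 
   s6     s4   s9 
 * s7     s7   s8 
 * s8     s4   s9 
 * s9    s10  s11 
   s10    s5   s6 
   s11   s10  s11 
(> = start, * = accepting)

start=s0; accept=s4,s7,s8,s9; s0-a>s1; s0-b>s0; s1-a>s2; s1-b>s0; s2-a>s2; s2-b>s3; s3-a>s4; s3-b>s0; s4-a>s5; s4-b>s6; s5-a>s7; s5-b>s8; s6-a>s4; s6-b>s9; s7-a>s7; s7-b>s8; s8-a>s4; s8-b>s9; s9-a>s10; s9-b>s11; s10-a>s5; s10-b>s6; s11-a>s10; s11-b>s11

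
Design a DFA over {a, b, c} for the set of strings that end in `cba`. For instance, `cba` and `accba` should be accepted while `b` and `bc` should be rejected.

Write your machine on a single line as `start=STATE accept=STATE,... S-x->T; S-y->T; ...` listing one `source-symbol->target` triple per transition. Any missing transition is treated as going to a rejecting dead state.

start=q0; accept=q3; q0-a->q0; q0-b->q0; q0-c->q1; q1-a->q0; q1-b->q2; q1-c->q1; q2-a->q3; q2-b->q0; q2-c->q1; q3-a->q0; q3-b->q0; q3-c->q1

Remember how much of `cba` the current input suffix matches. State q0 means no match yet; q1 means the last symbol is `c`; q2 means the last 2 symbols are `cb`; q3 means the last 3 symbols are `cba`. Only q3 accepts. On a mismatch, fall back to the longest proper suffix that is still a prefix of `cba`.
A 4-state machine:
        a   b   c  
>  q0   q0  q0  q1 
   q1   q0  q2  q1 
   q2   q3  q0  q1 
 * q3   q0  q0  q1 
(> = start, * = accepting)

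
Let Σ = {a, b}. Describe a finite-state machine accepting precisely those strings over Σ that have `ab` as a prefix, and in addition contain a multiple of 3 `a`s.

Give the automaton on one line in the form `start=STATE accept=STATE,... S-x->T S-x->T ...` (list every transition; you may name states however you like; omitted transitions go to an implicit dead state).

Build one automaton per condition and run them in lockstep. One (4 states) tracks whether the input so far still matches the prefix `ab`; the other (3 states) tracks the count of `a`s modulo 3. Each combined state is a pair, one component from each; accept when both components accept.
With 8 states:
        a   b  
>  q0   q1  q2 
   q1   q3  q4 
   q2   q5  q2 
   q3   q2  q3 
   q4   q6  q4 
   q5   q3  q5 
   q6   q7  q6 
 * q7   q4  q7 
(> = start, * = accepting)

start=q0 accept=q7 q0-a->q1 q0-b->q2 q1-a->q3 q1-b->q4 q2-a->q5 q2-b->q2 q3-a->q2 q3-b->q3 q4-a->q6 q4-b->q4 q5-a->q3 q5-b->q5 q6-a->q7 q6-b->q6 q7-a->q4 q7-b->q7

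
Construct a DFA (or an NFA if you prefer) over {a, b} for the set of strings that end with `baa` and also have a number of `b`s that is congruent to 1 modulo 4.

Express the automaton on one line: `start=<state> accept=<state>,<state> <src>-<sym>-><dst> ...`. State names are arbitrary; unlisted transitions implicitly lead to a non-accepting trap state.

start=q0 accept=q4 q0-a->q0 q0-b->q1 q1-a->q2 q1-b->q3 q2-a->q4 q2-b->q3 q3-a->q3 q3-b->q5 q4-a->q6 q4-b->q3 q5-a->q5 q5-b->q0 q6-a->q6 q6-b->q3

Build one automaton per condition and run them in lockstep. One (4 states) tracks how much of the suffix `baa` has currently been matched; the other (4 states) tracks the count of `b`s modulo 4. Each combined state is a pair, one component from each; accept when both components accept. Equivalent product states are then merged.
With 7 states:
        a   b  
>  q0   q0  q1 
   q1   q2  q3 
   q2   q4  q3 
   q3   q3  q5 
 * q4   q6  q3 
   q5   q5  q0 
   q6   q6  q3 
(> = start, * = accepting)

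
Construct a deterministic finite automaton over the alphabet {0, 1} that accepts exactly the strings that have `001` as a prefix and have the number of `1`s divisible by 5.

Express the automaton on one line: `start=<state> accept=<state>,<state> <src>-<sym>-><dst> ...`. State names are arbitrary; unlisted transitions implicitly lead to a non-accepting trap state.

start=A accept=M A-0->B A-1->C B-0->D B-1->C C-0->C C-1->E D-0->F D-1->G E-0->E E-1->H F-0->F F-1->C G-0->G G-1->I H-0->H H-1->J I-0->I I-1->K J-0->J J-1->F K-0->K K-1->L L-0->L L-1->M M-0->M M-1->G

Handle the two conditions separately and then intersect. One (5 states) tracks whether the input so far still matches the prefix `001`; the other (5 states) tracks the count of `1`s modulo 5. Each combined state is a pair, one component from each; accept when both components accept.
       0  1 
>  A   B  C 
   B   D  C 
   C   C  E 
   D   F  G 
   E   E  H 
   F   F  C 
   G   G  I 
   H   H  J 
   I   I  K 
   J   J  F 
   K   K  L 
   L   L  M 
 * M   M  G 
(> = start, * = accepting)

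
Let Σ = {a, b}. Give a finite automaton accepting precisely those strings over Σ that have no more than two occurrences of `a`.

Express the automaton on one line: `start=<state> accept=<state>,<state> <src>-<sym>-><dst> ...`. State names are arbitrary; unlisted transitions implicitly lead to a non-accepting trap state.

Only the number of `a`s matters, and only up to 3. Make a chain q0 → q1 → q2 → q3 advanced by each `a` (with q3 absorbing); every other symbol self-loops. The accepting set is {q0, q1, q2}.
With 4 states:
        a   b  
>* q0   q1  q0 
 * q1   q2  q1 
 * q2   q3  q2 
   q3   q3  q3 
(> = start, * = accepting)

start=q0 accept=q0,q1,q2 q0-a->q1 q0-b->q0 q1-a->q2 q1-b->q1 q2-a->q3 q2-b->q2 q3-a->q3 q3-b->q3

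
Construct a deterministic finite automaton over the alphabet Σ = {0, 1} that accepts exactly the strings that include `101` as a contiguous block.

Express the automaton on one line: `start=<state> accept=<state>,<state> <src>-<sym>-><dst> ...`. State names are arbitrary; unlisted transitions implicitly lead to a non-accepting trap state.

Track how much of `101` has been matched so far: state S0 is no progress, S3 is the absorbing accept state reached once `101` has occurred. Intermediate states record partial matches; on a mismatch, fall back to the longest reusable overlap.
4 states suffice.
        0   1  
>  S0   S0  S1 
   S1   S2  S1 
   S2   S0  S3 
 * S3   S3  S3 
(> = start, * = accepting)

start=S0 accept=S3 S0-0->S0 S0-1->S1 S1-0->S2 S1-1->S1 S2-0->S0 S2-1->S3 S3-0->S3 S3-1->S3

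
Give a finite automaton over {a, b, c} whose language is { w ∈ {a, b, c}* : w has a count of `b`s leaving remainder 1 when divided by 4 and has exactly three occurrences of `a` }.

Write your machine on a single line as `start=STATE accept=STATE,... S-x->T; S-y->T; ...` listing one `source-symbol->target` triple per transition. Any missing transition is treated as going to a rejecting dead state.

Build one automaton per condition and run them in lockstep. One (4 states) tracks the count of `b`s modulo 4; the other (5 states) tracks the count of `a`s, saturating at 4. Each combined state is a pair, one component from each; accept when both components accept. After merging equivalent states the machine shrinks.
          a    b    c  
>  q0     q1   q2   q0 
   q1     q3   q4   q1 
   q2     q4   q5   q2 
   q3     q6   q7   q3 
   q4     q7   q8   q4 
   q5     q8   q9   q5 
   q6    q10  q11   q6 
   q7    q11  q12   q7 
   q8    q12  q13   q8 
   q9    q13   q0   q9 
   q10   q10  q10  q10 
 * q11   q10  q14  q11 
   q12   q14  q15  q12 
   q13   q15   q1  q13 
   q14   q10  q16  q14 
   q15   q16   q3  q15 
   q16   q10   q6  q16 
(> = start, * = accepting)

start=q0; accept=q11; q0-a->q1; q0-b->q2; q0-c->q0; q1-a->q3; q1-b->q4; q1-c->q1; q2-a->q4; q2-b->q5; q2-c->q2; q3-a->q6; q3-b->q7; q3-c->q3; q4-a->q7; q4-b->q8; q4-c->q4; q5-a->q8; q5-b->q9; q5-c->q5; q6-a->q10; q6-b->q11; q6-c->q6; q7-a->q11; q7-b->q12; q7-c->q7; q8-a->q12; q8-b->q13; q8-c->q8; q9-a->q13; q9-b->q0; q9-c->q9; q10-a->q10; q10-b->q10; q10-c->q10; q11-a->q10; q11-b->q14; q11-c->q11; q12-a->q14; q12-b->q15; q12-c->q12; q13-a->q15; q13-b->q1; q13-c->q13; q14-a->q10; q14-b->q16; q14-c->q14; q15-a->q16; q15-b->q3; q15-c->q15; q16-a->q10; q16-b->q6; q16-c->q16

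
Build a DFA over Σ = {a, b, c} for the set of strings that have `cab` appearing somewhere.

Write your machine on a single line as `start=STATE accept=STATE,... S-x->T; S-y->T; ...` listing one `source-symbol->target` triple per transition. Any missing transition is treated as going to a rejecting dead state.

start=q0; accept=q3; q0-a->q0; q0-b->q0; q0-c->q1; q1-a->q2; q1-b->q0; q1-c->q1; q2-a->q0; q2-b->q3; q2-c->q1; q3-a->q3; q3-b->q3; q3-c->q3

Track how much of `cab` has been matched so far: state q0 is no progress, q3 is the absorbing accept state reached once `cab` has occurred. Intermediate states record partial matches; on a mismatch, fall back to the longest reusable overlap.
A 4-state machine:
        a   b   c  
>  q0   q0  q0  q1 
   q1   q2  q0  q1 
   q2   q0  q3  q1 
 * q3   q3  q3  q3 
(> = start, * = accepting)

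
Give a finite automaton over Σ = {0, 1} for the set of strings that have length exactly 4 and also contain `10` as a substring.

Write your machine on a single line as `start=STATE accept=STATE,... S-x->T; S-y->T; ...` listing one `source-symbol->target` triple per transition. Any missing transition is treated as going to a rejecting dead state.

start=A; accept=L; A-0->B; A-1->C; B-0->D; B-1->E; C-0->F; C-1->E; D-0->G; D-1->H; E-0->I; E-1->H; F-0->I; F-1->I; G-0->J; G-1->K; H-0->L; H-1->K; I-0->L; I-1->L; J-0->M; J-1->N; K-0->O; K-1->N; L-0->O; L-1->O; M-0->M; M-1->N; N-0->O; N-1->N; O-0->O; O-1->O

Handle the two conditions separately and then intersect. The first has 6 states tracking the input length, saturating at 5; the second has 3 states tracking whether and how much of `10` has been seen. A product state is a pair (one from each), accepting exactly when both do.
       0  1 
>  A   B  C 
   B   D  E 
   C   F  E 
   D   G  H 
   E   I  H 
   F   I  I 
   G   J  K 
   H   L  K 
   I   L  L 
   J   M  N 
   K   O  N 
 * L   O  O 
   M   M  N 
   N   O  N 
   O   O  O 
(> = start, * = accepting)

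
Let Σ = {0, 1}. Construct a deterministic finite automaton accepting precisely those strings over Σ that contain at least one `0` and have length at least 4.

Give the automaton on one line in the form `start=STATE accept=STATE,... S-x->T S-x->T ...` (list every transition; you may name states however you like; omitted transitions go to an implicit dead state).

Handle the two conditions separately and then intersect. One (3 states) tracks the count of `0`s, saturating at 2; the other (6 states) tracks the input length, saturating at 5. Each combined state is a pair, one component from each; accept when both components accept.
       0  1 
>  A   B  C 
   B   D  E 
   C   E  F 
   D   G  G 
   E   G  H 
   F   H  I 
   G   J  J 
   H   J  K 
   I   K  L 
 * J   M  M 
 * K   M  N 
   L   N  O 
 * M   M  M 
 * N   M  N 
   O   N  O 
(> = start, * = accepting)

start=A accept=J,K,M,N A-0->B A-1->C B-0->D B-1->E C-0->E C-1->F D-0->G D-1->G E-0->G E-1->H F-0->H F-1->I G-0->J G-1->J H-0->J H-1->K I-0->K I-1->L J-0->M J-1->M K-0->M K-1->N L-0->N L-1->O M-0->M M-1->M N-0->M N-1->N O-0->N O-1->O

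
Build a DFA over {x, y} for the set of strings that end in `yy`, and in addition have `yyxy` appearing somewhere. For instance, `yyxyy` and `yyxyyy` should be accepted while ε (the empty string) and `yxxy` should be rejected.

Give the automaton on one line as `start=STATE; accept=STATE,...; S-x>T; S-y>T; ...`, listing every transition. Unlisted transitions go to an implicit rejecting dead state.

start=S0; accept=S6; S0-x>S0; S0-y>S1; S1-x>S0; S1-y>S2; S2-x>S3; S2-y>S2; S3-x>S0; S3-y>S4; S4-x>S5; S4-y>S6; S5-x>S5; S5-y>S4; S6-x>S5; S6-y>S6

Run two small machines in parallel and take their product. One (3 states) tracks how much of the suffix `yy` has currently been matched; the other (5 states) tracks whether and how much of `yyxy` has been seen. Each combined state is a pair, one component from each; accept when both components accept.
7 states suffice.
        x   y  
>  S0   S0  S1 
   S1   S0  S2 
   S2   S3  S2 
   S3   S0  S4 
   S4   S5  S6 
   S5   S5  S4 
 * S6   S5  S6 
(> = start, * = accepting)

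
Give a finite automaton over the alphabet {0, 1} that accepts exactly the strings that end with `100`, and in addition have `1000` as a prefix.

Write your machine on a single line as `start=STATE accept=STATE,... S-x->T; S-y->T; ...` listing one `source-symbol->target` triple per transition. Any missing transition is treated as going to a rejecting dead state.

start=q0; accept=q8; q0-0->q1; q0-1->q2; q1-0->q1; q1-1->q1; q2-0->q3; q2-1->q1; q3-0->q4; q3-1->q1; q4-0->q5; q4-1->q1; q5-0->q5; q5-1->q6; q6-0->q7; q6-1->q6; q7-0->q8; q7-1->q6; q8-0->q5; q8-1->q6

Run two small machines in parallel and take their product. One (4 states) tracks how much of the suffix `100` has currently been matched; the other (6 states) tracks whether the input so far still matches the prefix `1000`. Each combined state is a pair, one component from each; accept when both components accept. Minimizing collapses redundant product states.
A 9-state machine:
        0   1  
>  q0   q1  q2 
   q1   q1  q1 
   q2   q3  q1 
   q3   q4  q1 
   q4   q5  q1 
   q5   q5  q6 
   q6   q7  q6 
   q7   q8  q6 
 * q8   q5  q6 
(> = start, * = accepting)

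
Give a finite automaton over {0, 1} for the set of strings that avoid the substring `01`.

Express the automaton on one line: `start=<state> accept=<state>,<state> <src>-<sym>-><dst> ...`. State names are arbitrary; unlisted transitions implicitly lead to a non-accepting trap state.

start=q0 accept=q0,q1 q0-0->q1 q0-1->q0 q1-0->q1 q1-1->q2 q2-0->q2 q2-1->q2

Track partial matches of the forbidden pattern `01`. State q2 is a dead state reached once `01` has occurred; every other state accepts. q0 means no part of `01` is currently matched.
3 states suffice.
        0   1  
>* q0   q1  q0 
 * q1   q1  q2 
   q2   q2  q2 
(> = start, * = accepting)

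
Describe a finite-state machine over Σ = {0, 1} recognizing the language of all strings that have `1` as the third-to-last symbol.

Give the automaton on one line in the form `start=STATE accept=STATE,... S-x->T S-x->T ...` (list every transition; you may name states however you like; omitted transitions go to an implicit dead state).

Because acceptance depends on a position counted from the end, the machine has to buffer the most recent 3 symbols. Make each state the string of the last up-to-3 symbols read; on input `x` shift the window left and append `x`. Accept when the buffered window has length 3 and begins with `1`.
          0    1  
>  s0     s1   s2 
   s1     s3   s4 
   s2     s5   s6 
   s3     s7   s8 
   s4     s9  s10 
   s5    s11  s12 
   s6    s13  s14 
   s7     s7   s8 
   s8     s9  s10 
   s9    s11  s12 
   s10   s13  s14 
 * s11    s7   s8 
 * s12    s9  s10 
 * s13   s11  s12 
 * s14   s13  s14 
(> = start, * = accepting)

start=s0 accept=s11,s12,s13,s14 s0-0->s1 s0-1->s2 s1-0->s3 s1-1->s4 s2-0->s5 s2-1->s6 s3-0->s7 s3-1->s8 s4-0->s9 s4-1->s10 s5-0->s11 s5-1->s12 s6-0->s13 s6-1->s14 s7-0->s7 s7-1->s8 s8-0->s9 s8-1->s10 s9-0->s11 s9-1->s12 s10-0->s13 s10-1->s14 s11-0->s7 s11-1->s8 s12-0->s9 s12-1->s10 s13-0->s11 s13-1->s12 s14-0->s13 s14-1->s14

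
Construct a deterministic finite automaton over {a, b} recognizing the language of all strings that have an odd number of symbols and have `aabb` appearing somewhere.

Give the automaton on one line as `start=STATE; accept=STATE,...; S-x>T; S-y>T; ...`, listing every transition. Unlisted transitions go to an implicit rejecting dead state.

start=q0; accept=q9; q0-a>q1; q0-b>q2; q1-a>q3; q1-b>q0; q2-a>q4; q2-b>q0; q3-a>q5; q3-b>q6; q4-a>q5; q4-b>q2; q5-a>q3; q5-b>q7; q6-a>q4; q6-b>q8; q7-a>q1; q7-b>q9; q8-a>q9; q8-b>q9; q9-a>q8; q9-b>q8

Handle the two conditions separately and then intersect. One (2 states) tracks the input length modulo 2; the other (5 states) tracks whether and how much of `aabb` has been seen. Each combined state is a pair, one component from each; accept when both components accept.
With 10 states:
        a   b  
>  q0   q1  q2 
   q1   q3  q0 
   q2   q4  q0 
   q3   q5  q6 
   q4   q5  q2 
   q5   q3  q7 
   q6   q4  q8 
   q7   q1  q9 
   q8   q9  q9 
 * q9   q8  q8 
(> = start, * = accepting)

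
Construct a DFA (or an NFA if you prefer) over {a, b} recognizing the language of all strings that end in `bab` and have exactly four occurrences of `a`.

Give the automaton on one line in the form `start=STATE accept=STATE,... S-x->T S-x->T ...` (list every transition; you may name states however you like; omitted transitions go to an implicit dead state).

Build one automaton per condition and run them in lockstep. The first has 4 states tracking how much of the suffix `bab` has currently been matched; the second has 6 states tracking the count of `a`s, saturating at 5. A product state is a pair (one from each), accepting exactly when both do. Minimizing collapses redundant product states.
8 states suffice.
        a   b  
>  q0   q1  q0 
   q1   q2  q1 
   q2   q3  q2 
   q3   q4  q5 
   q4   q4  q4 
   q5   q6  q5 
   q6   q4  q7 
 * q7   q4  q4 
(> = start, * = accepting)

start=q0 accept=q7 q0-a->q1 q0-b->q0 q1-a->q2 q1-b->q1 q2-a->q3 q2-b->q2 q3-a->q4 q3-b->q5 q4-a->q4 q4-b->q4 q5-a->q6 q5-b->q5 q6-a->q4 q6-b->q7 q7-a->q4 q7-b->q4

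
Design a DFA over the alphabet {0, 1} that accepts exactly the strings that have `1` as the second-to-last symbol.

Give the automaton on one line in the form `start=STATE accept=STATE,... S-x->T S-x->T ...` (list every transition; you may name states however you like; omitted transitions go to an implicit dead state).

start=S0 accept=S5,S6 S0-0->S1 S0-1->S2 S1-0->S3 S1-1->S4 S2-0->S5 S2-1->S6 S3-0->S3 S3-1->S4 S4-0->S5 S4-1->S6 S5-0->S3 S5-1->S4 S6-0->S5 S6-1->S6

Because acceptance depends on a position counted from the end, the machine has to buffer the most recent 2 symbols. Make each state the string of the last up-to-2 symbols read; on input `x` shift the window left and append `x`. Accept when the buffered window has length 2 and begins with `1`.
7 states suffice.
        0   1  
>  S0   S1  S2 
   S1   S3  S4 
   S2   S5  S6 
   S3   S3  S4 
   S4   S5  S6 
 * S5   S3  S4 
 * S6   S5  S6 
(> = start, * = accepting)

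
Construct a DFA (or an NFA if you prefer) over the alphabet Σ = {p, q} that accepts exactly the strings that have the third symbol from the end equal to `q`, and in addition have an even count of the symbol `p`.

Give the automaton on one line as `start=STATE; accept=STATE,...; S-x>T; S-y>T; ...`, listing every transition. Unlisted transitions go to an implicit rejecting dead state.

Handle the two conditions separately and then intersect. The first has 15 states tracking the last 3 symbols read; the second has 2 states tracking the count of `p`s modulo 2. A product state is a pair (one from each), accepting exactly when both do.
A 23-state machine:
          p    q  
>  S0     S1   S2 
   S1     S3   S4 
   S2     S5   S6 
   S3     S7   S8 
   S4     S9  S10 
   S5    S11  S12 
   S6    S13  S14 
   S7    S15  S16 
   S8    S17  S18 
   S9    S19  S20 
   S10   S21  S22 
 * S11    S7   S8 
   S12    S9  S10 
   S13   S11  S12 
 * S14   S13  S14 
   S15    S7   S8 
   S16    S9  S10 
   S17   S11  S12 
   S18   S13  S14 
   S19   S15  S16 
 * S20   S17  S18 
 * S21   S19  S20 
   S22   S21  S22 
(> = start, * = accepting)

start=S0; accept=S11,S14,S20,S21; S0-p>S1; S0-q>S2; S1-p>S3; S1-q>S4; S2-p>S5; S2-q>S6; S3-p>S7; S3-q>S8; S4-p>S9; S4-q>S10; S5-p>S11; S5-q>S12; S6-p>S13; S6-q>S14; S7-p>S15; S7-q>S16; S8-p>S17; S8-q>S18; S9-p>S19; S9-q>S20; S10-p>S21; S10-q>S22; S11-p>S7; S11-q>S8; S12-p>S9; S12-q>S10; S13-p>S11; S13-q>S12; S14-p>S13; S14-q>S14; S15-p>S7; S15-q>S8; S16-p>S9; S16-q>S10; S17-p>S11; S17-q>S12; S18-p>S13; S18-q>S14; S19-p>S15; S19-q>S16; S20-p>S17; S20-q>S18; S21-p>S19; S21-q>S20; S22-p>S21; S22-q>S22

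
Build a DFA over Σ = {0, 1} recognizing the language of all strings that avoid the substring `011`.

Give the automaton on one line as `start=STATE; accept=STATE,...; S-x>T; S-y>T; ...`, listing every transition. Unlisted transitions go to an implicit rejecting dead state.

This is the complement of 'contains `011`'. Use the same substring-matching states — A through D holding how much of `011` has just been matched — but flip the accepting set: everything except the trap D accepts.
A 4-state machine:
       0  1 
>* A   B  A 
 * B   B  C 
 * C   B  D 
   D   D  D 
(> = start, * = accepting)

start=A; accept=A,B,C; A-0>B; A-1>A; B-0>B; B-1>C; C-0>B; C-1>D; D-0>D; D-1>D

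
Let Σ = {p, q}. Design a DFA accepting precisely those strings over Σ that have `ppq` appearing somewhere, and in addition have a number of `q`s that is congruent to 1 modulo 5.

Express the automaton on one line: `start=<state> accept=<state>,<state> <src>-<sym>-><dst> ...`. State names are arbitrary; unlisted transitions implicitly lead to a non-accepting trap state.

Run two small machines in parallel and take their product. The first has 4 states tracking whether and how much of `ppq` has been seen; the second has 5 states tracking the count of `q`s modulo 5. A product state is a pair (one from each), accepting exactly when both do. Equivalent product states are then merged.
16 states suffice.
          p    q  
>  S0     S1   S2 
   S1     S3   S2 
   S2     S4   S5 
   S3     S3   S6 
   S4     S7   S5 
   S5     S8   S9 
 * S6     S6  S10 
   S7     S7  S10 
   S8    S10   S9 
   S9    S11  S12 
   S10   S10  S13 
   S11   S13  S12 
   S12   S14   S0 
   S13   S13  S15 
   S14   S15   S0 
   S15   S15   S3 
(> = start, * = accepting)

start=S0 accept=S6 S0-p->S1 S0-q->S2 S1-p->S3 S1-q->S2 S2-p->S4 S2-q->S5 S3-p->S3 S3-q->S6 S4-p->S7 S4-q->S5 S5-p->S8 S5-q->S9 S6-p->S6 S6-q->S10 S7-p->S7 S7-q->S10 S8-p->S10 S8-q->S9 S9-p->S11 S9-q->S12 S10-p->S10 S10-q->S13 S11-p->S13 S11-q->S12 S12-p->S14 S12-q->S0 S13-p->S13 S13-q->S15 S14-p->S15 S14-q->S0 S15-p->S15 S15-q->S3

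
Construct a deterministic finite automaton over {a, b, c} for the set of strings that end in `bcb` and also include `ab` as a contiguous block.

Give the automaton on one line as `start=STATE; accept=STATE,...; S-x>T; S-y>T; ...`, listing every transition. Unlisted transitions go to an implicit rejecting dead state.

start=S0; accept=S5; S0-a>S1; S0-b>S0; S0-c>S0; S1-a>S1; S1-b>S2; S1-c>S0; S2-a>S3; S2-b>S2; S2-c>S4; S3-a>S3; S3-b>S2; S3-c>S3; S4-a>S3; S4-b>S5; S4-c>S3; S5-a>S3; S5-b>S2; S5-c>S4

Handle the two conditions separately and then intersect. One (4 states) tracks how much of the suffix `bcb` has currently been matched; the other (3 states) tracks whether and how much of `ab` has been seen. Each combined state is a pair, one component from each; accept when both components accept. Minimizing collapses redundant product states.
A 6-state machine:
        a   b   c  
>  S0   S1  S0  S0 
   S1   S1  S2  S0 
   S2   S3  S2  S4 
   S3   S3  S2  S3 
   S4   S3  S5  S3 
 * S5   S3  S2  S4 
(> = start, * = accepting)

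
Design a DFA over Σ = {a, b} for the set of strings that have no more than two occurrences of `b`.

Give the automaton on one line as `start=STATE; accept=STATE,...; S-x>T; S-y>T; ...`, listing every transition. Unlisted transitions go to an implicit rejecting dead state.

Count `b`s, saturating at 3: states S0 through S2 mean 0 through 2 `b`s seen; S3 means more than 2. Each `b` increments (capped at S3); other symbols loop. Accept from {S0, S1, S2}.
        a   b  
>* S0   S0  S1 
 * S1   S1  S2 
 * S2   S2  S3 
   S3   S3  S3 
(> = start, * = accepting)

start=S0; accept=S0,S1,S2; S0-a>S0; S0-b>S1; S1-a>S1; S1-b>S2; S2-a>S2; S2-b>S3; S3-a>S3; S3-b>S3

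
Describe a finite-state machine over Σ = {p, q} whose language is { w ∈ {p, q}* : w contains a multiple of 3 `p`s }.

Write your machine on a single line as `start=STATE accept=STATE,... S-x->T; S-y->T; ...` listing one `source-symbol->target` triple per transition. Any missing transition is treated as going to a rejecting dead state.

The only thing that matters is how many `p`s have appeared, reduced mod 3. Use one state per residue: S0 for 0, …, S2 for 2. Reading `p` moves to the next residue; anything else stays put. S0 is accepting.
A 3-state machine:
        p   q  
>* S0   S1  S0 
   S1   S2  S1 
   S2   S0  S2 
(> = start, * = accepting)

start=S0; accept=S0; S0-p->S1; S0-q->S0; S1-p->S2; S1-q->S1; S2-p->S0; S2-q->S2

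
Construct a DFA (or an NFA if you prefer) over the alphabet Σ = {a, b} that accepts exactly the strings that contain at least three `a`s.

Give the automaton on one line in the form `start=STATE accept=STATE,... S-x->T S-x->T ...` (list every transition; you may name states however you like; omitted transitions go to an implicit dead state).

start=q0 accept=q3,q4 q0-a->q1 q0-b->q0 q1-a->q2 q1-b->q1 q2-a->q3 q2-b->q2 q3-a->q4 q3-b->q3 q4-a->q4 q4-b->q4

Count `a`s, saturating at 4: states q0 through q3 mean 0 through 3 `a`s seen; q4 means more than 3. Each `a` increments (capped at q4); other symbols loop. Accept from {q3, q4}.
        a   b  
>  q0   q1  q0 
   q1   q2  q1 
   q2   q3  q2 
 * q3   q4  q3 
 * q4   q4  q4 
(> = start, * = accepting)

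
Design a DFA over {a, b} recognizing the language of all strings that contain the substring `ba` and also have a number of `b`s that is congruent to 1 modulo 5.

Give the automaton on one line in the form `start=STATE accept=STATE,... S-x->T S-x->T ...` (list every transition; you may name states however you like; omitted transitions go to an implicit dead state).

Handle the two conditions separately and then intersect. One (3 states) tracks whether and how much of `ba` has been seen; the other (5 states) tracks the count of `b`s modulo 5. Each combined state is a pair, one component from each; accept when both components accept.
          a    b  
>  s0     s0   s1 
   s1     s2   s3 
 * s2     s2   s4 
   s3     s4   s5 
   s4     s4   s6 
   s5     s6   s7 
   s6     s6   s8 
   s7     s8   s9 
   s8     s8  s10 
   s9    s10   s1 
   s10   s10   s2 
(> = start, * = accepting)

start=s0 accept=s2 s0-a->s0 s0-b->s1 s1-a->s2 s1-b->s3 s2-a->s2 s2-b->s4 s3-a->s4 s3-b->s5 s4-a->s4 s4-b->s6 s5-a->s6 s5-b->s7 s6-a->s6 s6-b->s8 s7-a->s8 s7-b->s9 s8-a->s8 s8-b->s10 s9-a->s10 s9-b->s1 s10-a->s10 s10-b->s2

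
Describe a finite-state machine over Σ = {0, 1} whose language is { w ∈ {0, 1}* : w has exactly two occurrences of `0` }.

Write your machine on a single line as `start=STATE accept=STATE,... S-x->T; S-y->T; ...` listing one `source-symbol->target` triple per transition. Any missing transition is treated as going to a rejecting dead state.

Only the number of `0`s matters, and only up to 3. Make a chain S0 → S1 → S2 → S3 advanced by each `0` (with S3 absorbing); every other symbol self-loops. The accepting set is {S2}.
A 4-state machine:
        0   1  
>  S0   S1  S0 
   S1   S2  S1 
 * S2   S3  S2 
   S3   S3  S3 
(> = start, * = accepting)

start=S0; accept=S2; S0-0->S1; S0-1->S0; S1-0->S2; S1-1->S1; S2-0->S3; S2-1->S2; S3-0->S3; S3-1->S3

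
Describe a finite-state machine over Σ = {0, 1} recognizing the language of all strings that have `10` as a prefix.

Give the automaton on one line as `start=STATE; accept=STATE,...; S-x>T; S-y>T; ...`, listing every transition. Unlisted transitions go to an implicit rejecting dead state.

start=s0; accept=s2; s0-0>s3; s0-1>s1; s1-0>s2; s1-1>s3; s2-0>s2; s2-1>s2; s3-0>s3; s3-1>s3

Check the first 2 symbols one by one: s0 through s1 record how many have matched `10` so far; any wrong symbol goes to the dead state s3. After all 2 match we enter the accepting sink s2.
        0   1  
>  s0   s3  s1 
   s1   s2  s3 
 * s2   s2  s2 
   s3   s3  s3 
(> = start, * = accepting)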